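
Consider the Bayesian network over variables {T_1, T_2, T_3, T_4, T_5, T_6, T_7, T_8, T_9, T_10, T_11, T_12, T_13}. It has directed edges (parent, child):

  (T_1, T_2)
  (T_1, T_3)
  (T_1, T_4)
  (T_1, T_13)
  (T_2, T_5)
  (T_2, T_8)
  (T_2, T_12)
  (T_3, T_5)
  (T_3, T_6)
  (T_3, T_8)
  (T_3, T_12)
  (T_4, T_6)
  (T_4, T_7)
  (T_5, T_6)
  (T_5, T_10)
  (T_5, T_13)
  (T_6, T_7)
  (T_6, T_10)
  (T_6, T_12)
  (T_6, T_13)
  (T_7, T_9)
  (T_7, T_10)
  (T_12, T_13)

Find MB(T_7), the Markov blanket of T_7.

The Markov blanket of a node is its parents, its children, and the other parents of its children.
Pa(T_7) = {T_4, T_6}.
T_7's children: T_9, T_10.
Parents of each child, excluding T_7:
  T_9: —
  T_10: T_5, T_6
Union: {T_4, T_6} ∪ {T_9, T_10} ∪ {T_5, T_6} = {T_4, T_5, T_6, T_9, T_10}.

{T_4, T_5, T_6, T_9, T_10}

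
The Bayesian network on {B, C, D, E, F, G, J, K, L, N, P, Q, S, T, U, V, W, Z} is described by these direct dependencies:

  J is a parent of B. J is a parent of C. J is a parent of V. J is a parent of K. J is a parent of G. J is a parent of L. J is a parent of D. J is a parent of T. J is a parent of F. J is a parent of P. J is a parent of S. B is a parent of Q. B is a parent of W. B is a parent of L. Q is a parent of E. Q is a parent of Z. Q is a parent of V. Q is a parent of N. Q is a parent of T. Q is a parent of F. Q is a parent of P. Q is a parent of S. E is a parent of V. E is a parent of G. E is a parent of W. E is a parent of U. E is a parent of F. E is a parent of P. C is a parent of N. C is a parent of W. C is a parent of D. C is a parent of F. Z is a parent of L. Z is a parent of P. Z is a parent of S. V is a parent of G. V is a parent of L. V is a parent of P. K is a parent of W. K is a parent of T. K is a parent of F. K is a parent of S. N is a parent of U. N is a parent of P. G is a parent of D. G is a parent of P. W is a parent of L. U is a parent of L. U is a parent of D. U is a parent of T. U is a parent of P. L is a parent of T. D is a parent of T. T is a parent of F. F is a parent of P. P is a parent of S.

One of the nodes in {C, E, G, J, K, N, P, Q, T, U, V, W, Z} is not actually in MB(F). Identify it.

F's children: P.
F has parents C, E, J, K, Q, T.
For each child, the remaining parents (spouses of F):
  P also has parents E, G, J, N, Q, U, V, Z.
MB(F) = {C, E, G, J, K, N, P, Q, T, U, V, Z}.
W is neither a parent, child, nor co-parent of F, so it does not belong.

W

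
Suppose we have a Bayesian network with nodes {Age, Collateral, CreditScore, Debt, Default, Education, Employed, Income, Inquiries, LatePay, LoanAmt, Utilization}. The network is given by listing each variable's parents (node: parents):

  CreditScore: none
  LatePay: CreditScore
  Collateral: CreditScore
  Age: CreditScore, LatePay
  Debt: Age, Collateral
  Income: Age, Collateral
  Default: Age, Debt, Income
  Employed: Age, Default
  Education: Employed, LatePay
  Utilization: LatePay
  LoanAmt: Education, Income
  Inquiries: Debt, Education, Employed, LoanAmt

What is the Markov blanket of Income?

{Age, Collateral, Debt, Default, Education, LoanAmt}

Pa(Income) = {Age, Collateral}.
Children of Income: Default, LoanAmt.
Other parents of Income's children:
  Default also has parents Age, Debt.
  LoanAmt also has parent Education.
MB(Income) = {Age, Collateral, Debt, Default, Education, LoanAmt}.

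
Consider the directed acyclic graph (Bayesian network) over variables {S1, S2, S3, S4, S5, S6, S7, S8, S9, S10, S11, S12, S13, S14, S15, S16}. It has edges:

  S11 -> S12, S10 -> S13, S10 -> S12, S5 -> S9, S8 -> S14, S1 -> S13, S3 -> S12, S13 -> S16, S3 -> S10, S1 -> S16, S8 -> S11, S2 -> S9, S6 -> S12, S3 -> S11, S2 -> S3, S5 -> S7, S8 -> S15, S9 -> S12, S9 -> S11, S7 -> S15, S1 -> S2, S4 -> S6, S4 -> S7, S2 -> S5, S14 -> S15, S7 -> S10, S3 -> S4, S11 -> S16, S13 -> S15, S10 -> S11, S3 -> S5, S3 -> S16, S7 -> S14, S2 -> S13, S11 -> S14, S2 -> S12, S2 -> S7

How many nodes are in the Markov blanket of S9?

8

Pa(S9) = {S2, S5}.
Ch(S9) = {S11, S12}.
Co-parents of S9 (other parents of its children):
  S11's other parents are S3, S8, S10.
  S12's other parents are S2, S3, S6, S10, S11.
MB(S9) = {S2, S3, S5, S6, S8, S10, S11, S12}, which has 8 nodes.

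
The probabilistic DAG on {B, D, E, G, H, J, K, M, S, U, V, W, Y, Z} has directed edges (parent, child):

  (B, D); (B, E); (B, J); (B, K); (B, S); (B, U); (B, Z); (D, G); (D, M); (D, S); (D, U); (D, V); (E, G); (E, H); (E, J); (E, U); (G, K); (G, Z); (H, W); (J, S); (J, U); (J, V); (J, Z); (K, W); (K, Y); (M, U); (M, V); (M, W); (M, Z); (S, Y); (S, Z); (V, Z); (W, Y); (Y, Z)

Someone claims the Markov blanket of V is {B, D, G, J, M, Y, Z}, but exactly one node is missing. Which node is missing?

S

By definition, MB(V) is built from V's parents, V's children, and the co-parents of V.
V's parents: D, J, M.
Ch(V) = {Z}.
For each child, the remaining parents (spouses of V):
  Z: B, G, J, M, S, Y
MB(V) = {B, D, G, J, M, S, Y, Z}.
Comparing with the claimed set, S is missing.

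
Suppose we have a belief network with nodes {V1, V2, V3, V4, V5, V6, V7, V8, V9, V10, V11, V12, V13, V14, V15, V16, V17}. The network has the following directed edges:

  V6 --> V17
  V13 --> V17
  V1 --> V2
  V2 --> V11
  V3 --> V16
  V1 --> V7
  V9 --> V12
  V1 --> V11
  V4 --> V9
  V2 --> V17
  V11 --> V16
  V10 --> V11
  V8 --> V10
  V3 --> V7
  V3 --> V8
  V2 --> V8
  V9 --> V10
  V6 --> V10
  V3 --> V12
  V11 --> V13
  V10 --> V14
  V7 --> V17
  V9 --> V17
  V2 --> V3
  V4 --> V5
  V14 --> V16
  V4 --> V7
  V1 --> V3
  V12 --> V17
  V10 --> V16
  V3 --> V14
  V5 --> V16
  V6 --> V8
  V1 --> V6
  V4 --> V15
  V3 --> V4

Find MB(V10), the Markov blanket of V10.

{V1, V2, V3, V5, V6, V8, V9, V11, V14, V16}

A node's Markov blanket = Pa ∪ Ch ∪ (parents of Ch other than the node itself).
V10 has parents V6, V8, V9.
Ch(V10) = {V11, V14, V16}.
Other parents of V10's children:
  parents(V11) \ {V10} = {V1, V2}.
  V14 also has parent V3.
  V16 also has parents V3, V5, V11, V14.
Taking the union gives {V1, V2, V3, V5, V6, V8, V9, V11, V14, V16}.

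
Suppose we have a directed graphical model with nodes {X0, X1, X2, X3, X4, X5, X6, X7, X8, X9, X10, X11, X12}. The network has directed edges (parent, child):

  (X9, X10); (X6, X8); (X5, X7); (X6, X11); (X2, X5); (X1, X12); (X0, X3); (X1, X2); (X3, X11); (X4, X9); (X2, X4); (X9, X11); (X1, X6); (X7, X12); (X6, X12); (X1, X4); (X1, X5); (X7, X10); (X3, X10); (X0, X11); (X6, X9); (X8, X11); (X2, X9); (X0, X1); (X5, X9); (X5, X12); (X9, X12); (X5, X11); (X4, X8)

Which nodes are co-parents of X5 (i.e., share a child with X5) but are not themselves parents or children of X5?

Children of X5: X7, X9, X11, X12.
  X7 has no other parent.
  parents(X9) \ {X5} = {X2, X4, X6}.
  X11 also has parents X0, X3, X6, X8, X9.
  parents(X12) \ {X5} = {X1, X6, X7, X9}.
Excluding nodes already adjacent to X5 (X1, X2, X7, X9, X11, X12), the co-parent-only contribution is {X0, X3, X4, X6, X8}.

{X0, X3, X4, X6, X8}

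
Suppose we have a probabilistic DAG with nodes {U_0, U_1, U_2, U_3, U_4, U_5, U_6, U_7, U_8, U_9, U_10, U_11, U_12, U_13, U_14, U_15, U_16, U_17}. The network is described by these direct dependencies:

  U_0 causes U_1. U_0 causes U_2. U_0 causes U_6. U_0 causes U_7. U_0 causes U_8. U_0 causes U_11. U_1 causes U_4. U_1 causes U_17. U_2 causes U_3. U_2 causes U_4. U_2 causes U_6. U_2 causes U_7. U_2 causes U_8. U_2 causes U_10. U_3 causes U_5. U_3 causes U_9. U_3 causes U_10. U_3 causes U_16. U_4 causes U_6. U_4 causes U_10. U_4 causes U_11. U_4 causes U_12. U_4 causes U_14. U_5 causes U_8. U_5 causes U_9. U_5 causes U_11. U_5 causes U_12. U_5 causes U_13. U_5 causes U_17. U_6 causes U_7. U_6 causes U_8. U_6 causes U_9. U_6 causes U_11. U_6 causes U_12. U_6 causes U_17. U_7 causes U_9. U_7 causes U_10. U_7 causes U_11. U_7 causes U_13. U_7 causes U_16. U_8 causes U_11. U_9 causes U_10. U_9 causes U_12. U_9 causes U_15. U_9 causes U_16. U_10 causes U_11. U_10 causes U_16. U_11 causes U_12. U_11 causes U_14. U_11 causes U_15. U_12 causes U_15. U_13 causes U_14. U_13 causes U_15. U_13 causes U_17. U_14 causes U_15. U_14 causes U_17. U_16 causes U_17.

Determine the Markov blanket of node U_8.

Recall MB(v) = parents ∪ children ∪ spouses, where spouses are the other parents of v's children.
U_8 has child U_11.
Parents of U_8: U_0, U_2, U_5, U_6.
Other parents of U_8's children:
  U_11's other parents are U_0, U_4, U_5, U_6, U_7, U_10.
MB(U_8) = {U_0, U_2, U_4, U_5, U_6, U_7, U_10, U_11}.

{U_0, U_2, U_4, U_5, U_6, U_7, U_10, U_11}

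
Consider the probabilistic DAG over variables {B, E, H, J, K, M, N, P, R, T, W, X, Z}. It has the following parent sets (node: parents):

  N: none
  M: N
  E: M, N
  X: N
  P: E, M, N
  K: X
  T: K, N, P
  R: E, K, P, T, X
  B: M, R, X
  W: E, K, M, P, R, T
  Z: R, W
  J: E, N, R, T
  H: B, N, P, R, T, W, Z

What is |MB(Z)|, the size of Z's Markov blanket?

Recall MB(v) = parents ∪ children ∪ spouses, where spouses are the other parents of v's children.
Z has child H.
Z has parents R, W.
Parents of each child, excluding Z:
  parents(H) \ {Z} = {B, N, P, R, T, W}.
MB(Z) = {B, H, N, P, R, T, W}, which has 7 nodes.

7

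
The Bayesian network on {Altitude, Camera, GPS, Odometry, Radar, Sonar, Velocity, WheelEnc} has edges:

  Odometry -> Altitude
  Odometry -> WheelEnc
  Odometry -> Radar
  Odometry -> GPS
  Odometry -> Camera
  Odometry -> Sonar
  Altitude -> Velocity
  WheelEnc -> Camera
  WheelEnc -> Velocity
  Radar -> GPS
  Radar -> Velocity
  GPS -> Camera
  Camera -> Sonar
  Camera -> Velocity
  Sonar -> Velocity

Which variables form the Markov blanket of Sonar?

Sonar's parents: Camera, Odometry.
Sonar's children: Velocity.
Parents of each child, excluding Sonar:
  Velocity's other parents are Altitude, Camera, Radar, WheelEnc.
Union: {Camera, Odometry} ∪ {Velocity} ∪ {Altitude, Camera, Radar, WheelEnc} = {Altitude, Camera, Odometry, Radar, Velocity, WheelEnc}.

{Altitude, Camera, Odometry, Radar, Velocity, WheelEnc}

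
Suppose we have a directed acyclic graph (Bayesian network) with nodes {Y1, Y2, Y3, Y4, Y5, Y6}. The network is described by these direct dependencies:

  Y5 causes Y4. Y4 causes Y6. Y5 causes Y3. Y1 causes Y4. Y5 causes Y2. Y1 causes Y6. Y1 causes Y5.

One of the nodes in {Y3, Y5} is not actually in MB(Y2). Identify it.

Y3

By definition, MB(Y2) is built from Y2's parents, Y2's children, and the co-parents of Y2.
Y2 has parent Y5.
Y2 has no children.
With no children, Y2 has no spouses; the co-parent set is empty.
MB(Y2) = {Y5}.
Y3 is neither a parent, child, nor co-parent of Y2, so it does not belong.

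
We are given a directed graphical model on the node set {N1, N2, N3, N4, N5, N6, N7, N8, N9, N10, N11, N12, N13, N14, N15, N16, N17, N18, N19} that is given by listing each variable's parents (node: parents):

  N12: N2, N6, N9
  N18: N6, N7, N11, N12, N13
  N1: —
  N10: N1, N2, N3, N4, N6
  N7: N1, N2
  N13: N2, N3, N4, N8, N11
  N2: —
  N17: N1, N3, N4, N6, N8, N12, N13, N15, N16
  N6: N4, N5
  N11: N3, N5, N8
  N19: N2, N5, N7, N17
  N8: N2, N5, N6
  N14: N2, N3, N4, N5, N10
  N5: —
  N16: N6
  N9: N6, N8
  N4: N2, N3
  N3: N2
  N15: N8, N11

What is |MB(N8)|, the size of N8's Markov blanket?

13

Recall MB(v) = parents ∪ children ∪ spouses, where spouses are the other parents of v's children.
Pa(N8) = {N2, N5, N6}.
Ch(N8) = {N9, N11, N13, N15, N17}.
Parents of each child, excluding N8:
  parents(N9) \ {N8} = {N6}.
  N11's other parents are N3, N5.
  parents(N13) \ {N8} = {N2, N3, N4, N11}.
  parents(N15) \ {N8} = {N11}.
  parents(N17) \ {N8} = {N1, N3, N4, N6, N12, N13, N15, N16}.
MB(N8) = {N1, N2, N3, N4, N5, N6, N9, N11, N12, N13, N15, N16, N17}, which has 13 nodes.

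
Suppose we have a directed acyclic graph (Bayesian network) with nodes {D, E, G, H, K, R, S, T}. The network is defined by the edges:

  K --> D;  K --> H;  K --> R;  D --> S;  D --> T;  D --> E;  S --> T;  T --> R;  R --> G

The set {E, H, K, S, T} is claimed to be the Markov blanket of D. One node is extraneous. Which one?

D has parent K.
D has children E, S, T.
Other parents of D's children:
  S: no additional parents.
  T also has parent S.
  E: no additional parents.
MB(D) = {E, K, S, T}.
H is neither a parent, child, nor co-parent of D, so it does not belong.

H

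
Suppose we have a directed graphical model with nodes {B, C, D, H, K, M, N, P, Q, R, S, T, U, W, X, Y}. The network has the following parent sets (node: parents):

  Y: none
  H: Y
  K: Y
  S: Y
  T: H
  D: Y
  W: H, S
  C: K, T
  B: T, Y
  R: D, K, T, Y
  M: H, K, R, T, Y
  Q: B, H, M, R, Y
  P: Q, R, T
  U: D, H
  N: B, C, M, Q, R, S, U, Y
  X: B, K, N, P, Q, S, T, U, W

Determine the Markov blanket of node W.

{B, H, K, N, P, Q, S, T, U, X}

The Markov blanket of a node is its parents, its children, and the other parents of its children.
W's parents: H, S.
W has child X.
Parents of each child, excluding W:
  X: B, K, N, P, Q, S, T, U
Union: {H, S} ∪ {X} ∪ {B, K, N, P, Q, S, T, U} = {B, H, K, N, P, Q, S, T, U, X}.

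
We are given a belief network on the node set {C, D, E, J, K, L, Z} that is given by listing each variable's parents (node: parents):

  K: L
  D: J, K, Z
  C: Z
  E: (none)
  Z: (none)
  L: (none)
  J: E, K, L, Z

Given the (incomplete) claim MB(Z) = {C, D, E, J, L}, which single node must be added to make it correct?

The Markov blanket of a node is its parents, its children, and the other parents of its children.
Z has no parents.
Children of Z: C, D, J.
Parents of each child, excluding Z:
  C: no additional parents.
  parents(J) \ {Z} = {E, K, L}.
  parents(D) \ {Z} = {J, K}.
MB(Z) = {C, D, E, J, K, L}.
Comparing with the claimed set, K is missing.

K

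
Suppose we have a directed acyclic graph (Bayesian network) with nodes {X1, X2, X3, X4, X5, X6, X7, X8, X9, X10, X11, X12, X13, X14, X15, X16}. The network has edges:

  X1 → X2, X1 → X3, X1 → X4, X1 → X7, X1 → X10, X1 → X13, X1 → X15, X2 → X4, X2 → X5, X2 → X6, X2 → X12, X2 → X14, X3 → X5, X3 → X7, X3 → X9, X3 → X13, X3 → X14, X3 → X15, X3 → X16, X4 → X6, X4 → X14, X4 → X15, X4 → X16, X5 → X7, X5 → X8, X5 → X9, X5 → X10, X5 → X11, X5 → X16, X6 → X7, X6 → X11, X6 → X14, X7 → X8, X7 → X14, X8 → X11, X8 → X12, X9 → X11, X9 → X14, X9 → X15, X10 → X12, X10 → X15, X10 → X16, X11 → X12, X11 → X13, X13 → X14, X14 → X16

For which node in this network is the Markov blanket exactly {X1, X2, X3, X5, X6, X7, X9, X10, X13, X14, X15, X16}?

The target node must have every member of {X1, X2, X3, X5, X6, X7, X9, X10, X13, X14, X15, X16} as a parent, child, or co-parent, and no others.
Parents of X4: X1, X2; children: X6, X14, X15, X16; co-parents: X1, X2, X3, X5, X6, X7, X9, X10, X13, X14.
These exactly cover the given set, so the node is X4.

X4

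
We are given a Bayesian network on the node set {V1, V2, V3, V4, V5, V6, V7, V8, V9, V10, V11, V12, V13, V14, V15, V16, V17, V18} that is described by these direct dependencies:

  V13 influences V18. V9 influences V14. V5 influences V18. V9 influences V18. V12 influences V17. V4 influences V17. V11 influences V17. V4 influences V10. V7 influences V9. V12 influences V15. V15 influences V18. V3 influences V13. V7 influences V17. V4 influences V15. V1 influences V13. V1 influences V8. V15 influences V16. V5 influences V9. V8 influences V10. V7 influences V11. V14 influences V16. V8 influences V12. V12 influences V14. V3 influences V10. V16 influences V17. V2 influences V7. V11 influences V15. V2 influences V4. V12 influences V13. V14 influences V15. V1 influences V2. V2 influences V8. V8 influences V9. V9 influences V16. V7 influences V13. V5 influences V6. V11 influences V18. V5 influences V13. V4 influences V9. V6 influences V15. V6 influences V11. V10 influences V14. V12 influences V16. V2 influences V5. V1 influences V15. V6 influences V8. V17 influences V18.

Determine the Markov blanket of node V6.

By definition, MB(V6) is built from V6's parents, V6's children, and the co-parents of V6.
Parents of V6: V5.
V6's children: V8, V11, V15.
For each child, the remaining parents (spouses of V6):
  V8 also has parents V1, V2.
  V11 also has parent V7.
  V15 also has parents V1, V4, V11, V12, V14.
MB(V6) = {V1, V2, V4, V5, V7, V8, V11, V12, V14, V15}.

{V1, V2, V4, V5, V7, V8, V11, V12, V14, V15}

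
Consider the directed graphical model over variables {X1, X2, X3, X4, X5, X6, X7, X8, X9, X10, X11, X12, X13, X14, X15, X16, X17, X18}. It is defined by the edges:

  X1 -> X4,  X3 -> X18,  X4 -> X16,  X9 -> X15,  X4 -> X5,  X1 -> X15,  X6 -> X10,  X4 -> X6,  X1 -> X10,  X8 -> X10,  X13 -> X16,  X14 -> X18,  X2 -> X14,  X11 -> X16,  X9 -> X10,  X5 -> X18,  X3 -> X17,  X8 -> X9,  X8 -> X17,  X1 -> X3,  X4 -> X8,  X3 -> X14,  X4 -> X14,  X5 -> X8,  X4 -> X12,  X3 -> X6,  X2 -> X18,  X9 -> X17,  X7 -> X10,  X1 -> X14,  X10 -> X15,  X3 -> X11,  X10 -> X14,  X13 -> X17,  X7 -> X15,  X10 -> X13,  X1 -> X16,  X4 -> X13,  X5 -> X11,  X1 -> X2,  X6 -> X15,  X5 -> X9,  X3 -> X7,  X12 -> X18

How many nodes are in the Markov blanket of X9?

10

Pa(X9) = {X5, X8}.
Ch(X9) = {X10, X15, X17}.
Other parents of X9's children:
  X10 also has parents X1, X6, X7, X8.
  parents(X15) \ {X9} = {X1, X6, X7, X10}.
  X17's other parents are X3, X8, X13.
MB(X9) = {X1, X3, X5, X6, X7, X8, X10, X13, X15, X17}, which has 10 nodes.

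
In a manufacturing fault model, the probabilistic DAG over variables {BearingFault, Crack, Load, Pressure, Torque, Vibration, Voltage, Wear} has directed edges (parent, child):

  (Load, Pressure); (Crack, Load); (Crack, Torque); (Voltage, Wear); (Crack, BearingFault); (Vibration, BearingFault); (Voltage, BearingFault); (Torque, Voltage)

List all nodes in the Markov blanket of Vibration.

By definition, MB(Vibration) is built from Vibration's parents, Vibration's children, and the co-parents of Vibration.
Vibration has no parents.
Children of Vibration: BearingFault.
Other parents of Vibration's children:
  BearingFault also has parents Crack, Voltage.
So the Markov blanket of Vibration is {BearingFault, Crack, Voltage}.

{BearingFault, Crack, Voltage}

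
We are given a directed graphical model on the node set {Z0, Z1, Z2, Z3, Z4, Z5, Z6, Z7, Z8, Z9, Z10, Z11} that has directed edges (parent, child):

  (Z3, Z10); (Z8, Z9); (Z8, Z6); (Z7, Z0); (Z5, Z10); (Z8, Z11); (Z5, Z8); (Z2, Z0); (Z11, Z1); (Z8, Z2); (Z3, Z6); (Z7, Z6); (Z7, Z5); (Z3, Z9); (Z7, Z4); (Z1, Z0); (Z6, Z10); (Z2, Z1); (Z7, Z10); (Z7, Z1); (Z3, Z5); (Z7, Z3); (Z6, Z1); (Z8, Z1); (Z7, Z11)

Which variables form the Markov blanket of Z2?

{Z0, Z1, Z6, Z7, Z8, Z11}

Ch(Z2) = {Z0, Z1}.
Parents of Z2: Z8.
Other parents of Z2's children:
  Z1: Z6, Z7, Z8, Z11
  Z0: Z1, Z7
So the Markov blanket of Z2 is {Z0, Z1, Z6, Z7, Z8, Z11}.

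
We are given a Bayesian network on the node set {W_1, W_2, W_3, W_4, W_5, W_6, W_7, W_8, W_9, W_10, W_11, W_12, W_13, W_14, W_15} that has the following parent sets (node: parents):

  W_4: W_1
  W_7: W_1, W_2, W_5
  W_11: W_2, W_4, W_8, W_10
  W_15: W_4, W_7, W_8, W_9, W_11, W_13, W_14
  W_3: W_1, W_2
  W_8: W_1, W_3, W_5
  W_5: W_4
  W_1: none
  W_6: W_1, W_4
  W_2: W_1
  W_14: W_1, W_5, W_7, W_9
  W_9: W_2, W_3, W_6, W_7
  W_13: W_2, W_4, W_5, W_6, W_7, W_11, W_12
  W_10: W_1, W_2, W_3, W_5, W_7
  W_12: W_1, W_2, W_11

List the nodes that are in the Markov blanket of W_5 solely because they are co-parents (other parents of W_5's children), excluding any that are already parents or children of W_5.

Children of W_5: W_7, W_8, W_10, W_13, W_14.
  W_7: W_1, W_2
  W_8: W_1, W_3
  W_10: W_1, W_2, W_3, W_7
  W_13: W_2, W_4, W_6, W_7, W_11, W_12
  W_14: W_1, W_7, W_9
Excluding nodes already adjacent to W_5 (W_4, W_7, W_8, W_10, W_13, W_14), the co-parent-only contribution is {W_1, W_2, W_3, W_6, W_9, W_11, W_12}.

{W_1, W_2, W_3, W_6, W_9, W_11, W_12}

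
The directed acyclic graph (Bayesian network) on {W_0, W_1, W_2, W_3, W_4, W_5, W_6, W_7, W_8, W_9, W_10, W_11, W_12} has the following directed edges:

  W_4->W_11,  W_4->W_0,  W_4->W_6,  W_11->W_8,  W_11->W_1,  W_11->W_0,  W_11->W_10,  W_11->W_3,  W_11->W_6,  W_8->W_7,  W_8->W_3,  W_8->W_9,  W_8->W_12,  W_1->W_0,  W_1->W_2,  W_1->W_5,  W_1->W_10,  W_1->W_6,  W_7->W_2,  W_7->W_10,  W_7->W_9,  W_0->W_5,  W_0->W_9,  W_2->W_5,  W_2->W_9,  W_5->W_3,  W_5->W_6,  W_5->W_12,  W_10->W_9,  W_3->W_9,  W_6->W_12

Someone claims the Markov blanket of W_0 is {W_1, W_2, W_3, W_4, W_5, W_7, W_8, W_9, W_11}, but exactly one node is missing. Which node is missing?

W_10

W_0's children: W_5, W_9.
W_0 has parents W_1, W_4, W_11.
Parents of each child, excluding W_0:
  W_5: W_1, W_2
  W_9: W_2, W_3, W_7, W_8, W_10
MB(W_0) = {W_1, W_2, W_3, W_4, W_5, W_7, W_8, W_9, W_10, W_11}.
Comparing with the claimed set, W_10 is missing.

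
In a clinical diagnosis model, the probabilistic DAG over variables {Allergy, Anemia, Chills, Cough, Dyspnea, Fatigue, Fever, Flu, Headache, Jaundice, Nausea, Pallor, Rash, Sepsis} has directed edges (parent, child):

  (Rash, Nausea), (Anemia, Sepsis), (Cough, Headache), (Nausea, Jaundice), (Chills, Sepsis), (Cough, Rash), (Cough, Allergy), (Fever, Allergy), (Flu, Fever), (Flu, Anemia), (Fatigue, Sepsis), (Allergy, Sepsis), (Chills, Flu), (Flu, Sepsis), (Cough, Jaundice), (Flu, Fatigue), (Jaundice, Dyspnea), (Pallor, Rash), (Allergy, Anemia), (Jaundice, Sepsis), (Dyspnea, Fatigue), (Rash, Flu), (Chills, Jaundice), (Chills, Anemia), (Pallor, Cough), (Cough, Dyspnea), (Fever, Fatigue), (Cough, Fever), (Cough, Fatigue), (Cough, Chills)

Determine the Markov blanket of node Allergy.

Allergy has children Anemia, Sepsis.
Allergy has parents Cough, Fever.
Co-parents of Allergy (other parents of its children):
  Anemia also has parents Chills, Flu.
  Sepsis's other parents are Anemia, Chills, Fatigue, Flu, Jaundice.
Union: {Cough, Fever} ∪ {Anemia, Sepsis} ∪ {Anemia, Chills, Fatigue, Flu, Jaundice} = {Anemia, Chills, Cough, Fatigue, Fever, Flu, Jaundice, Sepsis}.

{Anemia, Chills, Cough, Fatigue, Fever, Flu, Jaundice, Sepsis}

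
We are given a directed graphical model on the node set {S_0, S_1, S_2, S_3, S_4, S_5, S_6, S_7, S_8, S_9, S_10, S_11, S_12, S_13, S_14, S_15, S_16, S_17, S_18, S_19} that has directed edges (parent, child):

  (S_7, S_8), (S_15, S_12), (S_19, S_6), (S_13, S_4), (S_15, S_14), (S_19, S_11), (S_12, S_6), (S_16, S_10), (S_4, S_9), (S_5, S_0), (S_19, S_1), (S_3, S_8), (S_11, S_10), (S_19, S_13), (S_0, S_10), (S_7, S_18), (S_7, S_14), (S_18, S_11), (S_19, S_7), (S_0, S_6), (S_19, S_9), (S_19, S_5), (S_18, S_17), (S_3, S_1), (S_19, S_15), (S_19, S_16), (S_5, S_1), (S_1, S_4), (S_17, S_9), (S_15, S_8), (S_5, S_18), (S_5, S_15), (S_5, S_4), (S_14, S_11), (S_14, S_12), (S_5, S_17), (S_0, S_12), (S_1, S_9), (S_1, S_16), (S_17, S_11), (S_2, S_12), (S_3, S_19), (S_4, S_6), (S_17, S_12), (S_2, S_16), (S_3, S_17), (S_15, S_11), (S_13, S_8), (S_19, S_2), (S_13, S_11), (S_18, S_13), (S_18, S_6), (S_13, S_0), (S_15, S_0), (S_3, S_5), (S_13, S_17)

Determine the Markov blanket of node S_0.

{S_2, S_4, S_5, S_6, S_10, S_11, S_12, S_13, S_14, S_15, S_16, S_17, S_18, S_19}

The Markov blanket of a node is its parents, its children, and the other parents of its children.
S_0's parents: S_5, S_13, S_15.
S_0's children: S_6, S_10, S_12.
Parents of each child, excluding S_0:
  S_10's other parents are S_11, S_16.
  S_12's other parents are S_2, S_14, S_15, S_17.
  parents(S_6) \ {S_0} = {S_4, S_12, S_18, S_19}.
Union: {S_5, S_13, S_15} ∪ {S_6, S_10, S_12} ∪ {S_2, S_4, S_11, S_12, S_14, S_15, S_16, S_17, S_18, S_19} = {S_2, S_4, S_5, S_6, S_10, S_11, S_12, S_13, S_14, S_15, S_16, S_17, S_18, S_19}.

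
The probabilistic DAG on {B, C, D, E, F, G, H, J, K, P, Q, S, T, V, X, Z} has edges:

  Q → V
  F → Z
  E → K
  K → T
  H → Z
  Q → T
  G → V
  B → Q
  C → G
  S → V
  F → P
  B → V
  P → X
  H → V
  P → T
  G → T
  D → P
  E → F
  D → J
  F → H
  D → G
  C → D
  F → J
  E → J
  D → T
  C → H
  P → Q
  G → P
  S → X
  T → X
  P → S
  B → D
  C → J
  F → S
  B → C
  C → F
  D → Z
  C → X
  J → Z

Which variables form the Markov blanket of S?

{B, C, F, G, H, P, Q, T, V, X}

S's children: V, X.
S has parents F, P.
For each child, the remaining parents (spouses of S):
  V's other parents are B, G, H, Q.
  X's other parents are C, P, T.
So the Markov blanket of S is {B, C, F, G, H, P, Q, T, V, X}.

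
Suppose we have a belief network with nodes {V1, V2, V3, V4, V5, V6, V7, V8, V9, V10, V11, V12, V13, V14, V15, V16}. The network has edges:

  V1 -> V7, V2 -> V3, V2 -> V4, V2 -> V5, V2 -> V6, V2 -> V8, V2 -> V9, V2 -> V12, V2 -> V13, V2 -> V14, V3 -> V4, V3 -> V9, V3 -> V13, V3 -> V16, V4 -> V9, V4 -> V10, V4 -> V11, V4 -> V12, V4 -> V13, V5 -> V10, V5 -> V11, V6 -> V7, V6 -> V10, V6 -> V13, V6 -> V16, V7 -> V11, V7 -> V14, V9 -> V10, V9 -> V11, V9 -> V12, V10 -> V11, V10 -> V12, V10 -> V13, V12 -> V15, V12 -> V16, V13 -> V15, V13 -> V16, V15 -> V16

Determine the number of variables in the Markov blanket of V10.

V10 has parents V4, V5, V6, V9.
V10's children: V11, V12, V13.
For each child, the remaining parents (spouses of V10):
  V11's other parents are V4, V5, V7, V9.
  parents(V12) \ {V10} = {V2, V4, V9}.
  parents(V13) \ {V10} = {V2, V3, V4, V6}.
MB(V10) = {V2, V3, V4, V5, V6, V7, V9, V11, V12, V13}, which has 10 nodes.

10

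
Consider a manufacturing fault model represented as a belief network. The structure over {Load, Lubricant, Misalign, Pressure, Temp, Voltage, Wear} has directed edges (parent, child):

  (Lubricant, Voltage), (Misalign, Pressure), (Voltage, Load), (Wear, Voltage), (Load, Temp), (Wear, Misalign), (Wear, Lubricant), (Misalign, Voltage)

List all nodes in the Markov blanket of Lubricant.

Lubricant's parents: Wear.
Lubricant has child Voltage.
Parents of each child, excluding Lubricant:
  parents(Voltage) \ {Lubricant} = {Misalign, Wear}.
So the Markov blanket of Lubricant is {Misalign, Voltage, Wear}.

{Misalign, Voltage, Wear}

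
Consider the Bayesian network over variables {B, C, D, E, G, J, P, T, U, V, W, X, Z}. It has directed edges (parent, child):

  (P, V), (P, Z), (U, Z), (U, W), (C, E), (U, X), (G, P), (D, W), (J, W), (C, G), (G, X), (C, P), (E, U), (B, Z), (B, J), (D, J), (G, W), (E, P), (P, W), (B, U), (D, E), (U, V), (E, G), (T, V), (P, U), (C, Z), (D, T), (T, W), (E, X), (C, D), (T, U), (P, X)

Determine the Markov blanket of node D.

{B, C, E, G, J, P, T, U, W}

By definition, MB(D) is built from D's parents, D's children, and the co-parents of D.
Pa(D) = {C}.
D has children E, J, T, W.
Co-parents of D (other parents of its children):
  E: C
  J: B
  T: —
  W: G, J, P, T, U
Taking the union gives {B, C, E, G, J, P, T, U, W}.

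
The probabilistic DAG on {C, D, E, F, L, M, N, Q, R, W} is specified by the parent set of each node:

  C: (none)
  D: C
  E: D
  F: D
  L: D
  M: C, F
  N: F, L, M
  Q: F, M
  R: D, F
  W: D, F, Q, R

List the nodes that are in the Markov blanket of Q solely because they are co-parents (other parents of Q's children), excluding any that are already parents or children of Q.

{D, R}

Children of Q: W.
  W's other parents are D, F, R.
Excluding nodes already adjacent to Q (F, M, W), the co-parent-only contribution is {D, R}.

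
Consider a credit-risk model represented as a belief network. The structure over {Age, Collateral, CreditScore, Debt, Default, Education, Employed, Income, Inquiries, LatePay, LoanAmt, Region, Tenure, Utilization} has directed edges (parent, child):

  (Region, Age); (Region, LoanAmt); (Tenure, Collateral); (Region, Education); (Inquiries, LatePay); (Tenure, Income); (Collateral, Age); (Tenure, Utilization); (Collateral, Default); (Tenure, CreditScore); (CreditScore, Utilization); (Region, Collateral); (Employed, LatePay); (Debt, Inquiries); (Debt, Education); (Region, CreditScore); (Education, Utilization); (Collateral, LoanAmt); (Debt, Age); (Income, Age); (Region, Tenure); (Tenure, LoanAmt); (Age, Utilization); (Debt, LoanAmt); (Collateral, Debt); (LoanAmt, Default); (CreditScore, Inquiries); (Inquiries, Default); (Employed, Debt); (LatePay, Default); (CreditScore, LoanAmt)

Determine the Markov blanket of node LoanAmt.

A node's Markov blanket = Pa ∪ Ch ∪ (parents of Ch other than the node itself).
Pa(LoanAmt) = {Collateral, CreditScore, Debt, Region, Tenure}.
LoanAmt's children: Default.
Co-parents of LoanAmt (other parents of its children):
  parents(Default) \ {LoanAmt} = {Collateral, Inquiries, LatePay}.
Taking the union gives {Collateral, CreditScore, Debt, Default, Inquiries, LatePay, Region, Tenure}.

{Collateral, CreditScore, Debt, Default, Inquiries, LatePay, Region, Tenure}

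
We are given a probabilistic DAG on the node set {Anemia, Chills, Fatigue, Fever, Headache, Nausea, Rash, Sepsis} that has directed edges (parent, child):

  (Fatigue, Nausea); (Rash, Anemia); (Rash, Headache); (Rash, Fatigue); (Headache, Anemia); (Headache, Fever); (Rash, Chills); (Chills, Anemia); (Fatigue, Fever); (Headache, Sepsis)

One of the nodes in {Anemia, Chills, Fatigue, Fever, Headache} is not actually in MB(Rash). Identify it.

Fever

Rash's parents: none.
Rash's children: Anemia, Chills, Fatigue, Headache.
Other parents of Rash's children:
  Chills: —
  Headache: —
  Fatigue: —
  Anemia: Chills, Headache
MB(Rash) = {Anemia, Chills, Fatigue, Headache}.
Fever is neither a parent, child, nor co-parent of Rash, so it does not belong.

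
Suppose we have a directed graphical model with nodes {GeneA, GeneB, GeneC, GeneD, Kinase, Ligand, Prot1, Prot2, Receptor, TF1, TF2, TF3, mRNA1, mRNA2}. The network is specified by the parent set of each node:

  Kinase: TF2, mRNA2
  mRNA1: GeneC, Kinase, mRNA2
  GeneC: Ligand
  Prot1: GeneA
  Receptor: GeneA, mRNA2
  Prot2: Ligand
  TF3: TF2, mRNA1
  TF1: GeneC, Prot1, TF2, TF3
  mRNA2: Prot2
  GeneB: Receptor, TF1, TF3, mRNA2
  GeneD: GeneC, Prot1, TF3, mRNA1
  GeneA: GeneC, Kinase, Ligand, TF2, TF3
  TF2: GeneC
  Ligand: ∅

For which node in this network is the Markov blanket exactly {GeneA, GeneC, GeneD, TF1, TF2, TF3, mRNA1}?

Prot1

The target node must have every member of {GeneA, GeneC, GeneD, TF1, TF2, TF3, mRNA1} as a parent, child, or co-parent, and no others.
Parents of Prot1: GeneA; children: GeneD, TF1; co-parents: GeneC, TF2, TF3, mRNA1.
These exactly cover the given set, so the node is Prot1.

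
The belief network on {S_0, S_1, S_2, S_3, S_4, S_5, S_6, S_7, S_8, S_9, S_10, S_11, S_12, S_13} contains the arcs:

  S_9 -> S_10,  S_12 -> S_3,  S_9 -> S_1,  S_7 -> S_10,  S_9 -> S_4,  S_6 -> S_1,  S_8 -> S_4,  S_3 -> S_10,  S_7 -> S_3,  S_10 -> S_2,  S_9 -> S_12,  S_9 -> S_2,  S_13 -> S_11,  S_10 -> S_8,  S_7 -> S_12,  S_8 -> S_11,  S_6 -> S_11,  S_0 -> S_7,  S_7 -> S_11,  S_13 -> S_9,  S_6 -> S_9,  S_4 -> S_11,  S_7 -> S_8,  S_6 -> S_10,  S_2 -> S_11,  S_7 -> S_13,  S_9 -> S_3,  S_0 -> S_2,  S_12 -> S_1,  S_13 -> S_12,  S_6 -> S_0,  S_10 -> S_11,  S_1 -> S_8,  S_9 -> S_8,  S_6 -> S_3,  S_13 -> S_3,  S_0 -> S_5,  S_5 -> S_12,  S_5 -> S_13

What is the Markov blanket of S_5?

{S_0, S_7, S_9, S_12, S_13}

Pa(S_5) = {S_0}.
S_5's children: S_12, S_13.
Co-parents of S_5 (other parents of its children):
  S_13 also has parent S_7.
  parents(S_12) \ {S_5} = {S_7, S_9, S_13}.
So the Markov blanket of S_5 is {S_0, S_7, S_9, S_12, S_13}.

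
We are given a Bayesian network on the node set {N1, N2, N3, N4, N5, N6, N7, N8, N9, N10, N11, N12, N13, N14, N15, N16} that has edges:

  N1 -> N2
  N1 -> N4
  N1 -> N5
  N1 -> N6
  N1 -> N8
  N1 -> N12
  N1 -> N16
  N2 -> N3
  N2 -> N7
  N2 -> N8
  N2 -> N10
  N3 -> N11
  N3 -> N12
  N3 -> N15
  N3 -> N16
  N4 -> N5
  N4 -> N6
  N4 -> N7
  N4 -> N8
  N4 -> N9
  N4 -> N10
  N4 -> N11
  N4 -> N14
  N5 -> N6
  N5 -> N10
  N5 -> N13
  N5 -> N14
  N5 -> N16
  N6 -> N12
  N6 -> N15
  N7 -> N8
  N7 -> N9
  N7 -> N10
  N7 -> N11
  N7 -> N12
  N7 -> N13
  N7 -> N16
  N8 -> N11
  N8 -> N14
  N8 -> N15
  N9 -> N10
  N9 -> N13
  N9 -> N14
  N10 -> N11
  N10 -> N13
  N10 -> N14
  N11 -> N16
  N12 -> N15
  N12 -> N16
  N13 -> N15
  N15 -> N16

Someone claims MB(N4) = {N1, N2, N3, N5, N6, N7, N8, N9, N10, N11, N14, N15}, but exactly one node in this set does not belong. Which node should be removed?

N15

By definition, MB(N4) is built from N4's parents, N4's children, and the co-parents of N4.
N4's parents: N1.
N4 has children N5, N6, N7, N8, N9, N10, N11, N14.
Parents of each child, excluding N4:
  N5 also has parent N1.
  parents(N6) \ {N4} = {N1, N5}.
  N7 also has parent N2.
  N8 also has parents N1, N2, N7.
  parents(N9) \ {N4} = {N7}.
  N10's other parents are N2, N5, N7, N9.
  N11's other parents are N3, N7, N8, N10.
  N14's other parents are N5, N8, N9, N10.
MB(N4) = {N1, N2, N3, N5, N6, N7, N8, N9, N10, N11, N14}.
N15 is neither a parent, child, nor co-parent of N4, so it does not belong.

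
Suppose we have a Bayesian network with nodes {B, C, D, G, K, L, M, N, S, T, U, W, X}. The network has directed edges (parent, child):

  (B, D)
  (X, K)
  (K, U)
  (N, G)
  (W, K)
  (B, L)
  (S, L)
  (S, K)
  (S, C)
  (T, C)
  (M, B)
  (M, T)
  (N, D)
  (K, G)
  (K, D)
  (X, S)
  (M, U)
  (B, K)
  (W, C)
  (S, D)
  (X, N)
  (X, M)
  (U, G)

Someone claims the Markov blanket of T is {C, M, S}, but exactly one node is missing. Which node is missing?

The Markov blanket of a node is its parents, its children, and the other parents of its children.
T's parents: M.
T's children: C.
For each child, the remaining parents (spouses of T):
  C also has parents S, W.
MB(T) = {C, M, S, W}.
Comparing with the claimed set, W is missing.

W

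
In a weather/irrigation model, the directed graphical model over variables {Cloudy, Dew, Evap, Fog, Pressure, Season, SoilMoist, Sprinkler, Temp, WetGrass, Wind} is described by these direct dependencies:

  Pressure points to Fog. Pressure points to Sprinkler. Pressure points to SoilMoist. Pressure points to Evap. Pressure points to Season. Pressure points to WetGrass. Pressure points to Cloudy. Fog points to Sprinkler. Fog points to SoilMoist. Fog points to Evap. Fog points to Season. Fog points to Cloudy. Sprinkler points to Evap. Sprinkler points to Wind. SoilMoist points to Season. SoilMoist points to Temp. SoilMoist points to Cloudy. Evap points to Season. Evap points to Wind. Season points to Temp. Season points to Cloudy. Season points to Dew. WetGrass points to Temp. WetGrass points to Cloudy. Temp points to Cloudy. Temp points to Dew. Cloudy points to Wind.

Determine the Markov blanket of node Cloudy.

{Evap, Fog, Pressure, Season, SoilMoist, Sprinkler, Temp, WetGrass, Wind}

The Markov blanket of a node is its parents, its children, and the other parents of its children.
Parents of Cloudy: Fog, Pressure, Season, SoilMoist, Temp, WetGrass.
Children of Cloudy: Wind.
Co-parents of Cloudy (other parents of its children):
  Wind: Evap, Sprinkler
Taking the union gives {Evap, Fog, Pressure, Season, SoilMoist, Sprinkler, Temp, WetGrass, Wind}.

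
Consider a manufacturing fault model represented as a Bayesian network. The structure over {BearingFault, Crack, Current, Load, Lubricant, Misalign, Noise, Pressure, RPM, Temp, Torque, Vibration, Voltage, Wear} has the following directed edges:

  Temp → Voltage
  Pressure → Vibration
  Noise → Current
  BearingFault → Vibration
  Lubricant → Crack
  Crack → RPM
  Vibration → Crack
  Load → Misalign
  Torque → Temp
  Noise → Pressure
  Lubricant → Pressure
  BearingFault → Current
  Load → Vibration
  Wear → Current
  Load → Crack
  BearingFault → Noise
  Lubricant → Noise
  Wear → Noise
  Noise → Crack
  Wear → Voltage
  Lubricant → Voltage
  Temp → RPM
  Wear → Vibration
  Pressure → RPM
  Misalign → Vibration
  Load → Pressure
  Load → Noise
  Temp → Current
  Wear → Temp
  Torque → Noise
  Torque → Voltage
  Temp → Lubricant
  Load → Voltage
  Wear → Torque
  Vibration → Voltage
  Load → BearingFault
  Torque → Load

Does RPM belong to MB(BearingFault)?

No

The Markov blanket of a node is its parents, its children, and the other parents of its children.
BearingFault's parents: Load.
Children of BearingFault: Current, Noise, Vibration.
Parents of each child, excluding BearingFault:
  Noise also has parents Load, Lubricant, Torque, Wear.
  Vibration's other parents are Load, Misalign, Pressure, Wear.
  Current's other parents are Noise, Temp, Wear.
MB(BearingFault) = {Current, Load, Lubricant, Misalign, Noise, Pressure, Temp, Torque, Vibration, Wear}; RPM is not in this set.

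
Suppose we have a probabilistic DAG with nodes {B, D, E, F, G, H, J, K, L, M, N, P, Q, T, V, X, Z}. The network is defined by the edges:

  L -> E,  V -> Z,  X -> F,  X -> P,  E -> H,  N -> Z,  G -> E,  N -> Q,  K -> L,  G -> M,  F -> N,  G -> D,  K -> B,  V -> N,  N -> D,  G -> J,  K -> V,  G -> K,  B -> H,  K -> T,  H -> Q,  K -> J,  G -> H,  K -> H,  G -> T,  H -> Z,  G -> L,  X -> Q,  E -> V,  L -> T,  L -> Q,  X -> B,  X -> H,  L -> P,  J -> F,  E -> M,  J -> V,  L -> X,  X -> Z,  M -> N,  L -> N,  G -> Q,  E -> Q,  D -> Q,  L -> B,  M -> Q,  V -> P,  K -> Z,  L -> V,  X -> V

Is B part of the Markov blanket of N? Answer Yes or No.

No

By definition, MB(N) is built from N's parents, N's children, and the co-parents of N.
N has parents F, L, M, V.
Children of N: D, Q, Z.
Parents of each child, excluding N:
  D also has parent G.
  Z also has parents H, K, V, X.
  Q also has parents D, E, G, H, L, M, X.
MB(N) = {D, E, F, G, H, K, L, M, Q, V, X, Z}; B is not in this set.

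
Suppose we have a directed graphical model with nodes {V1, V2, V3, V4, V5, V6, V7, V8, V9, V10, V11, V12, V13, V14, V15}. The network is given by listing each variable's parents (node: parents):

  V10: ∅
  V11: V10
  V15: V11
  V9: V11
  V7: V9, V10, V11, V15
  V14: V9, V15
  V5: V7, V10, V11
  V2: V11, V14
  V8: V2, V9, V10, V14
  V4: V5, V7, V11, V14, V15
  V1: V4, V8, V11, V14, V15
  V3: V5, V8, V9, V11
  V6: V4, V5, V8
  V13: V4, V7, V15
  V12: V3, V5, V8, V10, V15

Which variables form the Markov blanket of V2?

The Markov blanket of a node is its parents, its children, and the other parents of its children.
V2's parents: V11, V14.
V2's children: V8.
Parents of each child, excluding V2:
  V8: V9, V10, V14
MB(V2) = {V8, V9, V10, V11, V14}.

{V8, V9, V10, V11, V14}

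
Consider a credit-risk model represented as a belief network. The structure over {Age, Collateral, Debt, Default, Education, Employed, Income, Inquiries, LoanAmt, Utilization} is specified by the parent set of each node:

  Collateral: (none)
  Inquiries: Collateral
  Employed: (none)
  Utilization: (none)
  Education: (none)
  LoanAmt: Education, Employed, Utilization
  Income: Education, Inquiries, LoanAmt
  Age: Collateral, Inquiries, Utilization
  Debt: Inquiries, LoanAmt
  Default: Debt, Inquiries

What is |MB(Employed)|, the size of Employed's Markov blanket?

A node's Markov blanket = Pa ∪ Ch ∪ (parents of Ch other than the node itself).
Pa(Employed) = {}.
Employed has child LoanAmt.
Parents of each child, excluding Employed:
  LoanAmt: Education, Utilization
MB(Employed) = {Education, LoanAmt, Utilization}, which has 3 nodes.

3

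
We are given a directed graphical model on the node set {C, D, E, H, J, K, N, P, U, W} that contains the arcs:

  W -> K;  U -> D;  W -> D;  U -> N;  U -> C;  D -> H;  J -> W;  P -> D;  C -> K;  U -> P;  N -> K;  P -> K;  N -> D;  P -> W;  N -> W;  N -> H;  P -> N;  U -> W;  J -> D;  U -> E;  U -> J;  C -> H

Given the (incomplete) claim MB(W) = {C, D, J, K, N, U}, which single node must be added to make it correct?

P

Recall MB(v) = parents ∪ children ∪ spouses, where spouses are the other parents of v's children.
W's children: D, K.
Parents of W: J, N, P, U.
Other parents of W's children:
  D also has parents J, N, P, U.
  parents(K) \ {W} = {C, N, P}.
MB(W) = {C, D, J, K, N, P, U}.
Comparing with the claimed set, P is missing.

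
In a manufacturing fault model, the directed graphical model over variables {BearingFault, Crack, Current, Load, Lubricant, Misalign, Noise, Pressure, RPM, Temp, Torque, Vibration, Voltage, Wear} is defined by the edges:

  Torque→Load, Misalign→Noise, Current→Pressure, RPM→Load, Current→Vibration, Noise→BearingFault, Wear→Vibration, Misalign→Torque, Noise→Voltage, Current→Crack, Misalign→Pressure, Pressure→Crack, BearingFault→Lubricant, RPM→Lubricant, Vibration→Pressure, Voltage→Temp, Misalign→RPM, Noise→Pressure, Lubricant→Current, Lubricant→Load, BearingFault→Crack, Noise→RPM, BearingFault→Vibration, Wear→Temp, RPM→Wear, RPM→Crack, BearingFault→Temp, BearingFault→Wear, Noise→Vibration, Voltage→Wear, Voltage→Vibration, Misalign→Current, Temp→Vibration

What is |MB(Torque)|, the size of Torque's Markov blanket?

A node's Markov blanket = Pa ∪ Ch ∪ (parents of Ch other than the node itself).
Torque's parents: Misalign.
Torque has child Load.
Other parents of Torque's children:
  Load also has parents Lubricant, RPM.
MB(Torque) = {Load, Lubricant, Misalign, RPM}, which has 4 nodes.

4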